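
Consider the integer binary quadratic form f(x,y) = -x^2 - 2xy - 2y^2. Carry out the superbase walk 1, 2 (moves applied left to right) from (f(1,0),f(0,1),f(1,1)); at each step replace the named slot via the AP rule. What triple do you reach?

start (-1,-2,-5) = (f(1,0),f(0,1),f(1,1))
replace slot 1: 2·((-2)+(-5)) − (-1) = -13 → (-13,-2,-5)
replace slot 2: 2·((-13)+(-5)) − (-2) = -34 → (-13,-34,-5)

-13,-34,-5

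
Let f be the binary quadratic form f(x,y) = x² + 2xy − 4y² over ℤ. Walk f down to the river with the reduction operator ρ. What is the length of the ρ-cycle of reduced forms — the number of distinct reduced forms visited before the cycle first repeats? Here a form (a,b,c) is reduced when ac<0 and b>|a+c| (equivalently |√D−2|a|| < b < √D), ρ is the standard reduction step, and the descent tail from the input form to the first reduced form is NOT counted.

D = 20, ⌊√D⌋ = 4
descent: ρ → (-4,-2,1)
descent: ρ → (1,4,-1)  [lands on river]
river: ρ → (-1,4,1)
ρ-cycle length = 2 (tail of 2 descent steps not counted)

2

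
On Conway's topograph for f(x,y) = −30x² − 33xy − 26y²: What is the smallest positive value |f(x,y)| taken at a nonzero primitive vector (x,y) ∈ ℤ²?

translate: b→-27 (≡33 mod 60), so (30,33,26)→(30,-27,23)
flip: (30,-27,23)→(23,27,30)
translate: b→-19 (≡27 mod 46), so (23,27,30)→(23,-19,26)
reduced (well bottom): (23,-19,26) with a≤c, −a<b≤a
well minimum |f| = |-23| = 23 (negative-definite)

23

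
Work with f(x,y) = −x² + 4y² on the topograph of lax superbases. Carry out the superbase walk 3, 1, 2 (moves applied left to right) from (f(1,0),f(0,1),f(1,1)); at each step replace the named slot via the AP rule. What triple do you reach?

start (-1,4,3) = (f(1,0),f(0,1),f(1,1))
replace slot 3: 2·((-1)+4) − 3 = 3 → (-1,4,3)
replace slot 1: 2·(4+3) − (-1) = 15 → (15,4,3)
replace slot 2: 2·(15+3) − 4 = 32 → (15,32,3)

15,32,3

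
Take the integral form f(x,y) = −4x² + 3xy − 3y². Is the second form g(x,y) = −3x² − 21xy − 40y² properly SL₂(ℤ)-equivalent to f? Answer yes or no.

D₁ = -39, D₂ = -39
f is negative-definite; reduce −f:
−f: flip: (4,-3,3)→(3,3,4)
−f: reduced (well bottom): (3,3,4) with a≤c, −a<b≤a
flip sign back: reduced form of f is (-3,-3,-4)
g is negative-definite; reduce −g:
−g: translate: b→3 (≡21 mod 6), so (3,21,40)→(3,3,4)
−g: reduced (well bottom): (3,3,4) with a≤c, −a<b≤a
flip sign back: reduced form of g is (-3,-3,-4)
reduced forms (-3, -3, -4) vs (-3, -3, -4) ⇒ equivalent

yes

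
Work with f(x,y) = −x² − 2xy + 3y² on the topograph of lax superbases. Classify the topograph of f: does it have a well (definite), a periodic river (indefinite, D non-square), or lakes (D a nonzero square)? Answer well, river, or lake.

D = b²−4ac = (-2)² − 4·(-1)·3 = 16
D = 4² is a perfect square ⇒ form factors over ℤ ⇒ lakes

lake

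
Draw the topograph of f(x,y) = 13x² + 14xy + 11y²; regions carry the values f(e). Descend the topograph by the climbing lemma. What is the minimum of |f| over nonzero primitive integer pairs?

translate: b→-12 (≡14 mod 26), so (13,14,11)→(13,-12,10)
flip: (13,-12,10)→(10,12,13)
translate: b→-8 (≡12 mod 20), so (10,12,13)→(10,-8,11)
reduced (well bottom): (10,-8,11) with a≤c, −a<b≤a
well minimum = a = 10

10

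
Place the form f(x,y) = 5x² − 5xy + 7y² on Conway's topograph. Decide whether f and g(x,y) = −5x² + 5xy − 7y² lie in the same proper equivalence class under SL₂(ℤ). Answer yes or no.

D₁ = -115, D₂ = -115
f: translate: b→5 (≡-5 mod 10), so (5,-5,7)→(5,5,7)
f: reduced (well bottom): (5,5,7) with a≤c, −a<b≤a
g is negative-definite; reduce −g:
−g: translate: b→5 (≡-5 mod 10), so (5,-5,7)→(5,5,7)
−g: reduced (well bottom): (5,5,7) with a≤c, −a<b≤a
flip sign back: reduced form of g is (-5,-5,-7)
reduced forms (5, 5, 7) vs (-5, -5, -7) ⇒ inequivalent

no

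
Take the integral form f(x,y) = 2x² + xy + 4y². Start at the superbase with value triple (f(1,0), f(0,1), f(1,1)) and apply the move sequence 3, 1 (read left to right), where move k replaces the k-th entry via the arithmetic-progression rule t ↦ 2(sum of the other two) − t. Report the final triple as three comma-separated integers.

start (2,4,7) = (f(1,0),f(0,1),f(1,1))
replace slot 3: 2·(2+4) − 7 = 5 → (2,4,5)
replace slot 1: 2·(4+5) − 2 = 16 → (16,4,5)

16,4,5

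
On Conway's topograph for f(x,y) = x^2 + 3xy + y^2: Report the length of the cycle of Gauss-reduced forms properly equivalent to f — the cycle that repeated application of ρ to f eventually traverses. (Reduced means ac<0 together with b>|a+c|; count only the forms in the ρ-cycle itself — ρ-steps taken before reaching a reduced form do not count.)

D = 5, ⌊√D⌋ = 2
descent: ρ → (1,1,-1)  [lands on river]
river: ρ → (-1,1,1)
ρ-cycle length = 2 (tail of 1 descent step not counted)

2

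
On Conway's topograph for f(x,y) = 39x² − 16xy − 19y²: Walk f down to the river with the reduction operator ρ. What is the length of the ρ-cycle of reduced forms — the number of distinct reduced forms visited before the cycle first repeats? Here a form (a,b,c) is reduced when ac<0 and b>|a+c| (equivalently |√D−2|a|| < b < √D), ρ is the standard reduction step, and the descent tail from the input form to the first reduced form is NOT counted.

D = 3220, ⌊√D⌋ = 56
descent: ρ → (-19,54,4)  [lands on river]
river: ρ → (4,50,-45)
river: ρ → (-45,40,9)
river: ρ → (9,50,-20)
river: ρ → (-20,30,29)
river: ρ → (29,28,-21)
river: ρ → (-21,56,1)
river: ρ → (1,56,-21)
river: ρ → (-21,28,29)
river: ρ → (29,30,-20)
river: ρ → (-20,50,9)
river: ρ → (9,40,-45)
river: ρ → (-45,50,4)
river: ρ → (4,54,-19)
river: ρ → (-19,22,36)
river: ρ → (36,50,-5)
river: ρ → (-5,50,36)
river: ρ → (36,22,-19)
ρ-cycle length = 18 (tail of 1 descent step not counted)

18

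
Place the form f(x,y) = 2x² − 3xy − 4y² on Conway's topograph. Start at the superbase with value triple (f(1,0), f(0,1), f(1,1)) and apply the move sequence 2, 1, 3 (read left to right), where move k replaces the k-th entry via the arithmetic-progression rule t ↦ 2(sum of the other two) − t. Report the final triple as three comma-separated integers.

start (2,-4,-5) = (f(1,0),f(0,1),f(1,1))
replace slot 2: 2·(2+(-5)) − (-4) = -2 → (2,-2,-5)
replace slot 1: 2·((-2)+(-5)) − 2 = -16 → (-16,-2,-5)
replace slot 3: 2·((-16)+(-2)) − (-5) = -31 → (-16,-2,-31)

-16,-2,-31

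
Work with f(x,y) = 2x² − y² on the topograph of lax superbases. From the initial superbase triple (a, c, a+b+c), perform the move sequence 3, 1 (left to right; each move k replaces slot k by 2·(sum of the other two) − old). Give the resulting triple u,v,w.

start (2,-1,1) = (f(1,0),f(0,1),f(1,1))
replace slot 3: 2·(2+(-1)) − 1 = 1 → (2,-1,1)
replace slot 1: 2·((-1)+1) − 2 = -2 → (-2,-1,1)

-2,-1,1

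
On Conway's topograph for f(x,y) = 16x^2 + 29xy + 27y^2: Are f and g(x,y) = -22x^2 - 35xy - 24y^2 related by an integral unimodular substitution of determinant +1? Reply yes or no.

D₁ = -887, D₂ = -887
f: translate: b→-3 (≡29 mod 32), so (16,29,27)→(16,-3,14)
f: flip: (16,-3,14)→(14,3,16)
f: reduced (well bottom): (14,3,16) with a≤c, −a<b≤a
g is negative-definite; reduce −g:
−g: translate: b→-9 (≡35 mod 44), so (22,35,24)→(22,-9,11)
−g: flip: (22,-9,11)→(11,9,22)
−g: reduced (well bottom): (11,9,22) with a≤c, −a<b≤a
flip sign back: reduced form of g is (-11,-9,-22)
reduced forms (14, 3, 16) vs (-11, -9, -22) ⇒ inequivalent

no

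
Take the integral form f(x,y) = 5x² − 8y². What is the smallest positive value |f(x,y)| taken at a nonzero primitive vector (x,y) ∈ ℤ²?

descent: ρ → (-8,0,5)
descent: ρ → (5,10,-3)  [lands on river]
river: ρ → (-3,8,8)
river: ρ → (8,8,-3)
river: ρ → (-3,10,5)
closes: descent 2, river 4
min |a| on river = 3

3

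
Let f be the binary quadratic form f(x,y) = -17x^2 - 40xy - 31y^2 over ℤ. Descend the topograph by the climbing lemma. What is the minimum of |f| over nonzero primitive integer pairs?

translate: b→6 (≡40 mod 34), so (17,40,31)→(17,6,8)
flip: (17,6,8)→(8,-6,17)
reduced (well bottom): (8,-6,17) with a≤c, −a<b≤a
well minimum |f| = |-8| = 8 (negative-definite)

8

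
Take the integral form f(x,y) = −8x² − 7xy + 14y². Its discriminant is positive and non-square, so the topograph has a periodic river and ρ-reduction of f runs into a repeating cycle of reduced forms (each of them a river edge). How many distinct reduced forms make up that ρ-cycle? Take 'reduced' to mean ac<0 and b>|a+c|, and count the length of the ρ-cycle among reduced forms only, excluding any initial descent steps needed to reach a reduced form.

D = 497, ⌊√D⌋ = 22
descent: ρ → (14,7,-8)  [lands on river]
river: ρ → (-8,9,13)
river: ρ → (13,17,-4)
river: ρ → (-4,15,17)
river: ρ → (17,19,-2)
river: ρ → (-2,21,7)
river: ρ → (7,21,-2)
river: ρ → (-2,19,17)
river: ρ → (17,15,-4)
river: ρ → (-4,17,13)
river: ρ → (13,9,-8)
river: ρ → (-8,7,14)
river: ρ → (14,21,-1)
river: ρ → (-1,21,14)
ρ-cycle length = 14 (tail of 1 descent step not counted)

14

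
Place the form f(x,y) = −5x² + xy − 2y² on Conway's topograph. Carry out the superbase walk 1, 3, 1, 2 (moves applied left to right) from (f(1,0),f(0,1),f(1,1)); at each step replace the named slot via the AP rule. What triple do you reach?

start (-5,-2,-6) = (f(1,0),f(0,1),f(1,1))
replace slot 1: 2·((-2)+(-6)) − (-5) = -11 → (-11,-2,-6)
replace slot 3: 2·((-11)+(-2)) − (-6) = -20 → (-11,-2,-20)
replace slot 1: 2·((-2)+(-20)) − (-11) = -33 → (-33,-2,-20)
replace slot 2: 2·((-33)+(-20)) − (-2) = -104 → (-33,-104,-20)

-33,-104,-20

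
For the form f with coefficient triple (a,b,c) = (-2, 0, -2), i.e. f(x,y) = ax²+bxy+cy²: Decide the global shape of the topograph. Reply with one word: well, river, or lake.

D = b²−4ac = 0² − 4·(-2)·(-2) = -16
D < 0 ⇒ definite ⇒ every region one sign ⇒ single well

well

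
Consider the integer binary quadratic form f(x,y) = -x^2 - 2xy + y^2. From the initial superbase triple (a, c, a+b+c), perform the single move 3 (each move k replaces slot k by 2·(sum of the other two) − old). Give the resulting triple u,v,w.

start (-1,1,-2) = (f(1,0),f(0,1),f(1,1))
replace slot 3: 2·((-1)+1) − (-2) = 2 → (-1,1,2)

-1,1,2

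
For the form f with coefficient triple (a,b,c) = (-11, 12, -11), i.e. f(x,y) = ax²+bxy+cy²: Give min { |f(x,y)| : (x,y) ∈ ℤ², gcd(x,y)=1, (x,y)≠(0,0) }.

translate: b→10 (≡-12 mod 22), so (11,-12,11)→(11,10,10)
flip: (11,10,10)→(10,-10,11)
translate: b→10 (≡-10 mod 20), so (10,-10,11)→(10,10,11)
reduced (well bottom): (10,10,11) with a≤c, −a<b≤a
well minimum |f| = |-10| = 10 (negative-definite)

10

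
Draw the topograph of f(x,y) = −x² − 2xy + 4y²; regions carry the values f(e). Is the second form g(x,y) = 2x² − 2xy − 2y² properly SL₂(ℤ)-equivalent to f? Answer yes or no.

D₁ = 20, D₂ = 20
river cycle of f (length 2): (-1, 4, 1), (1, 4, -1)
river cycle of g (length 2): (-2, 2, 2), (2, 2, -2)
cycles differ ⇒ inequivalent

no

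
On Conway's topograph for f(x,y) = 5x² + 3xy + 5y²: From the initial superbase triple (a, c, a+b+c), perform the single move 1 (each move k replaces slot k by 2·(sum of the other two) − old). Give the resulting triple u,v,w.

start (5,5,13) = (f(1,0),f(0,1),f(1,1))
replace slot 1: 2·(5+13) − 5 = 31 → (31,5,13)

31,5,13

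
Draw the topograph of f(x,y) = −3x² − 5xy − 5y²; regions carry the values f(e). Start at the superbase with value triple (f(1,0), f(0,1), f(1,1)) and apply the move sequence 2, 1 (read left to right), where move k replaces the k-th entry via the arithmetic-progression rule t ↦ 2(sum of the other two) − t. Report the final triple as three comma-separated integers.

start (-3,-5,-13) = (f(1,0),f(0,1),f(1,1))
replace slot 2: 2·((-3)+(-13)) − (-5) = -27 → (-3,-27,-13)
replace slot 1: 2·((-27)+(-13)) − (-3) = -77 → (-77,-27,-13)

-77,-27,-13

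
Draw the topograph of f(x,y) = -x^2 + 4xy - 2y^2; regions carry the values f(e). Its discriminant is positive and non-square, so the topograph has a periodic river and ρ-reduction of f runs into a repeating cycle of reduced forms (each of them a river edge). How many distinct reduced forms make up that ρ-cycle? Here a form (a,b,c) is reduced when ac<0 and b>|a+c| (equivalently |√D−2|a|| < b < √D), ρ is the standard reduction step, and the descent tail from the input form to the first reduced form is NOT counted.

D = 8, ⌊√D⌋ = 2
descent: ρ → (-2,0,1)
descent: ρ → (1,2,-1)  [lands on river]
river: ρ → (-1,2,1)
ρ-cycle length = 2 (tail of 2 descent steps not counted)

2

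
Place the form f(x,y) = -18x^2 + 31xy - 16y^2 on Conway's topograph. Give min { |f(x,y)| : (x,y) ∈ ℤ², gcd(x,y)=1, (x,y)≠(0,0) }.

translate: b→5 (≡-31 mod 36), so (18,-31,16)→(18,5,3)
flip: (18,5,3)→(3,-5,18)
translate: b→1 (≡-5 mod 6), so (3,-5,18)→(3,1,16)
reduced (well bottom): (3,1,16) with a≤c, −a<b≤a
well minimum |f| = |-3| = 3 (negative-definite)

3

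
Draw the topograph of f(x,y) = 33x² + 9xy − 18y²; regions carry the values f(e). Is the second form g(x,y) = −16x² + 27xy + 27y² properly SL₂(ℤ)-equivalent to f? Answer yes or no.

D₁ = 2457, D₂ = 2457
river cycle of f (length 8): (-18, 27, 24), (24, 21, -21), (-21, 21, 24), (24, 27, -18), (-18, 45, 6), (6, 39, -39), (-39, 39, 6), (6, 45, -18)
river cycle of g (length 22): (27, 27, -16), (-16, 37, 17), (17, 31, -22), (-22, 13, 26), (26, 39, -9), (-9, 33, 38), (38, 43, -4), (-4, 45, 27), (27, 9, -22), (-22, 35, 14), … (12 more)
cycles differ ⇒ inequivalent

no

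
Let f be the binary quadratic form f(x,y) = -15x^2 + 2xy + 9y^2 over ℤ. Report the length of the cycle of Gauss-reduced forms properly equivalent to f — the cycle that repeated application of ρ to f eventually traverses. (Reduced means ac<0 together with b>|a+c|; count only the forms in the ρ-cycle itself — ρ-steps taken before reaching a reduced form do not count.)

D = 544, ⌊√D⌋ = 23
descent: ρ → (9,16,-8)  [lands on river]
river: ρ → (-8,16,9)
river: ρ → (9,20,-4)
river: ρ → (-4,20,9)
ρ-cycle length = 4 (tail of 1 descent step not counted)

4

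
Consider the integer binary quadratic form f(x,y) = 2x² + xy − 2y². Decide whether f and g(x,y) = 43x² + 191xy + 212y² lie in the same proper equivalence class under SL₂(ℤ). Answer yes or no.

D₁ = 17, D₂ = 17
river cycle of f (length 6): (-2, 3, 1), (1, 3, -2), (-2, 1, 2), (2, 3, -1), (-1, 3, 2), (2, 1, -2)
river cycle of g (length 6): (2, 1, -2), (-2, 3, 1), (1, 3, -2), (-2, 1, 2), (2, 3, -1), (-1, 3, 2)
cycles coincide ⇒ equivalent

yes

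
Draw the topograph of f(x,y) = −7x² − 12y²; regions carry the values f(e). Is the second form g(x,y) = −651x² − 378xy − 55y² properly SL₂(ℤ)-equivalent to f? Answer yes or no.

D₁ = -336, D₂ = -336
f is negative-definite; reduce −f:
−f: reduced (well bottom): (7,0,12) with a≤c, −a<b≤a
flip sign back: reduced form of f is (-7,0,-12)
g is negative-definite; reduce −g:
−g: flip: (651,378,55)→(55,-378,651)
−g: translate: b→-48 (≡-378 mod 110), so (55,-378,651)→(55,-48,12)
−g: flip: (55,-48,12)→(12,48,55)
−g: translate: b→0 (≡48 mod 24), so (12,48,55)→(12,0,7)
−g: flip: (12,0,7)→(7,0,12)
−g: reduced (well bottom): (7,0,12) with a≤c, −a<b≤a
flip sign back: reduced form of g is (-7,0,-12)
reduced forms (-7, 0, -12) vs (-7, 0, -12) ⇒ equivalent

yes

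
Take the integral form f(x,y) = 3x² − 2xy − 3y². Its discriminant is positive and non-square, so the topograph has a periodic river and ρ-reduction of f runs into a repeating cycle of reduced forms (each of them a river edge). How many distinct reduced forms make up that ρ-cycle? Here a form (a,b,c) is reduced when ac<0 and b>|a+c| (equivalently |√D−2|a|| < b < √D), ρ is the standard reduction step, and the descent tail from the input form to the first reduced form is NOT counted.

D = 40, ⌊√D⌋ = 6
descent: ρ → (-3,2,3)  [lands on river]
river: ρ → (3,4,-2)
river: ρ → (-2,4,3)
river: ρ → (3,2,-3)
river: ρ → (-3,4,2)
river: ρ → (2,4,-3)
ρ-cycle length = 6 (tail of 1 descent step not counted)

6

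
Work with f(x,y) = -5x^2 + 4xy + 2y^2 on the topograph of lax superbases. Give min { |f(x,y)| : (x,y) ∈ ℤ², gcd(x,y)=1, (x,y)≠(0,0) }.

river: ρ → (2,4,-5)
river: ρ → (-5,6,1)
river: ρ → (1,6,-5)
river: ρ → (-5,4,2)
closes: descent 0, river 4
min |a| on river = 1

1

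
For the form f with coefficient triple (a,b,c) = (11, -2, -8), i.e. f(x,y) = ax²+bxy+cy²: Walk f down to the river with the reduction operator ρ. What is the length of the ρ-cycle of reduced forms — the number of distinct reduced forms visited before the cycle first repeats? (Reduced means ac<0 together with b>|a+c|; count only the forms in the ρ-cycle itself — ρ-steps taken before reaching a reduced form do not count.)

D = 356, ⌊√D⌋ = 18
descent: ρ → (-8,18,1)  [lands on river]
river: ρ → (1,18,-8)
river: ρ → (-8,14,5)
river: ρ → (5,16,-5)
river: ρ → (-5,14,8)
river: ρ → (8,18,-1)
river: ρ → (-1,18,8)
river: ρ → (8,14,-5)
river: ρ → (-5,16,5)
river: ρ → (5,14,-8)
ρ-cycle length = 10 (tail of 1 descent step not counted)

10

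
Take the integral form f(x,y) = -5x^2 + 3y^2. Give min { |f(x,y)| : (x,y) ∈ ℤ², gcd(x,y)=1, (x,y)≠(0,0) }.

descent: ρ → (3,6,-2)  [lands on river]
river: ρ → (-2,6,3)
closes: descent 1, river 2
min |a| on river = 2

2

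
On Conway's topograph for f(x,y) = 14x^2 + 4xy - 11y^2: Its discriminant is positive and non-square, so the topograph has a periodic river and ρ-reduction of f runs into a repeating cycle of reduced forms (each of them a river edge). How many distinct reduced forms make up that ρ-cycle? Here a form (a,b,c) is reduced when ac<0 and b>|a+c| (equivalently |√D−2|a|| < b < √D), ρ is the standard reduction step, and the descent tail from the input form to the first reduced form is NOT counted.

D = 632, ⌊√D⌋ = 25
river: ρ → (-11,18,7)
river: ρ → (7,24,-2)
river: ρ → (-2,24,7)
river: ρ → (7,18,-11)
river: ρ → (-11,4,14)
river: ρ → (14,24,-1)
river: ρ → (-1,24,14)
river: ρ → (14,4,-11)
ρ-cycle length = 8 (tail of 0 descent steps not counted)

8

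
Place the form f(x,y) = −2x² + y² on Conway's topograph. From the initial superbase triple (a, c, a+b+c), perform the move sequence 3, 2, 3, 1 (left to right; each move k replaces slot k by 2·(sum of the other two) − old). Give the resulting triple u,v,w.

start (-2,1,-1) = (f(1,0),f(0,1),f(1,1))
replace slot 3: 2·((-2)+1) − (-1) = -1 → (-2,1,-1)
replace slot 2: 2·((-2)+(-1)) − 1 = -7 → (-2,-7,-1)
replace slot 3: 2·((-2)+(-7)) − (-1) = -17 → (-2,-7,-17)
replace slot 1: 2·((-7)+(-17)) − (-2) = -46 → (-46,-7,-17)

-46,-7,-17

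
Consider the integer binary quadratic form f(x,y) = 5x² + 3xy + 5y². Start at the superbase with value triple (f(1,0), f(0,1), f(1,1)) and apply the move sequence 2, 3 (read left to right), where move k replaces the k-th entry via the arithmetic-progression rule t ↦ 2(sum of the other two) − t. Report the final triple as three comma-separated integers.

start (5,5,13) = (f(1,0),f(0,1),f(1,1))
replace slot 2: 2·(5+13) − 5 = 31 → (5,31,13)
replace slot 3: 2·(5+31) − 13 = 59 → (5,31,59)

5,31,59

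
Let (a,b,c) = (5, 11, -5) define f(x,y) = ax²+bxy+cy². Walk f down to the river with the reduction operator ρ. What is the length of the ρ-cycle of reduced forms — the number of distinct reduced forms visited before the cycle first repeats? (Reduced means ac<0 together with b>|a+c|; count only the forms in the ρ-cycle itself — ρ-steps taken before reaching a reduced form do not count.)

D = 221, ⌊√D⌋ = 14
river: ρ → (-5,9,7)
river: ρ → (7,5,-7)
river: ρ → (-7,9,5)
river: ρ → (5,11,-5)
ρ-cycle length = 4 (tail of 0 descent steps not counted)

4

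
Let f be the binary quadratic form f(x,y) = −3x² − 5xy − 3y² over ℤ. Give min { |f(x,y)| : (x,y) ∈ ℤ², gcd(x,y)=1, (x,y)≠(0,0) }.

translate: b→-1 (≡5 mod 6), so (3,5,3)→(3,-1,1)
flip: (3,-1,1)→(1,1,3)
reduced (well bottom): (1,1,3) with a≤c, −a<b≤a
well minimum |f| = |-1| = 1 (negative-definite)

1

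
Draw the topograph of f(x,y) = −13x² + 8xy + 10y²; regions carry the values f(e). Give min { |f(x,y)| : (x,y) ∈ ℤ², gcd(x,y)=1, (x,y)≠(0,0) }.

river: ρ → (10,12,-11)
river: ρ → (-11,10,11)
river: ρ → (11,12,-10)
river: ρ → (-10,8,13)
river: ρ → (13,18,-5)
river: ρ → (-5,22,5)
river: ρ → (5,18,-13)
river: ρ → (-13,8,10)
closes: descent 0, river 8
min |a| on river = 5

5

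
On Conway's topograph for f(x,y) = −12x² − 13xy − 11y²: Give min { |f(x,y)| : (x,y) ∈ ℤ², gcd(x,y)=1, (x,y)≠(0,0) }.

translate: b→-11 (≡13 mod 24), so (12,13,11)→(12,-11,10)
flip: (12,-11,10)→(10,11,12)
translate: b→-9 (≡11 mod 20), so (10,11,12)→(10,-9,11)
reduced (well bottom): (10,-9,11) with a≤c, −a<b≤a
well minimum |f| = |-10| = 10 (negative-definite)

10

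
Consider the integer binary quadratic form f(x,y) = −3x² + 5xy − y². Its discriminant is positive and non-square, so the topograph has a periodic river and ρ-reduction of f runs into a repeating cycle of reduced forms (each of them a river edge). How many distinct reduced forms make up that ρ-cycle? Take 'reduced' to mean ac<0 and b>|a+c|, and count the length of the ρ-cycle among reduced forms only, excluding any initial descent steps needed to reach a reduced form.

D = 13, ⌊√D⌋ = 3
descent: ρ → (-1,3,1)  [lands on river]
river: ρ → (1,3,-1)
ρ-cycle length = 2 (tail of 1 descent step not counted)

2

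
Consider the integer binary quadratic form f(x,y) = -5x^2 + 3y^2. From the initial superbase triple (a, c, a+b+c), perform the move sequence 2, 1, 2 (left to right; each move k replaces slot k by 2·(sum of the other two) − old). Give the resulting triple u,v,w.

start (-5,3,-2) = (f(1,0),f(0,1),f(1,1))
replace slot 2: 2·((-5)+(-2)) − 3 = -17 → (-5,-17,-2)
replace slot 1: 2·((-17)+(-2)) − (-5) = -33 → (-33,-17,-2)
replace slot 2: 2·((-33)+(-2)) − (-17) = -53 → (-33,-53,-2)

-33,-53,-2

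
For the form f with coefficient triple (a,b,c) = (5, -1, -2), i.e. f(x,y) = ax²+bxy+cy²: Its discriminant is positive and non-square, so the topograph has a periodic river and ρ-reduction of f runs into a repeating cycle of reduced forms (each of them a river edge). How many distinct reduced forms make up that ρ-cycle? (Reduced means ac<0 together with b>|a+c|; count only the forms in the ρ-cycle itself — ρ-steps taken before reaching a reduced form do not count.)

D = 41, ⌊√D⌋ = 6
descent: ρ → (-2,5,2)  [lands on river]
river: ρ → (2,3,-4)
river: ρ → (-4,5,1)
river: ρ → (1,5,-4)
river: ρ → (-4,3,2)
river: ρ → (2,5,-2)
river: ρ → (-2,3,4)
river: ρ → (4,5,-1)
river: ρ → (-1,5,4)
river: ρ → (4,3,-2)
ρ-cycle length = 10 (tail of 1 descent step not counted)

10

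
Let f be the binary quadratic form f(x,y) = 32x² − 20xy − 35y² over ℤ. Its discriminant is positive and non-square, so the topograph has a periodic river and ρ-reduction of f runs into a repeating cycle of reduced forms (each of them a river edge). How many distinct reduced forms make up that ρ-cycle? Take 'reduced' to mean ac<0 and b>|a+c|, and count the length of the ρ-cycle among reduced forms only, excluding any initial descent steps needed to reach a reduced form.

D = 4880, ⌊√D⌋ = 69
descent: ρ → (-35,20,32)  [lands on river]
river: ρ → (32,44,-23)
river: ρ → (-23,48,28)
river: ρ → (28,64,-7)
river: ρ → (-7,62,37)
river: ρ → (37,12,-32)
river: ρ → (-32,52,17)
river: ρ → (17,50,-35)
ρ-cycle length = 8 (tail of 1 descent step not counted)

8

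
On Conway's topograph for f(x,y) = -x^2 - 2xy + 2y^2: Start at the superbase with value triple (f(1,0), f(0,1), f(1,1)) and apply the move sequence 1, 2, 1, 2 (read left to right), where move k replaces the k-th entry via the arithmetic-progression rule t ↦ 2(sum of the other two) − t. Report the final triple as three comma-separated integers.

start (-1,2,-1) = (f(1,0),f(0,1),f(1,1))
replace slot 1: 2·(2+(-1)) − (-1) = 3 → (3,2,-1)
replace slot 2: 2·(3+(-1)) − 2 = 2 → (3,2,-1)
replace slot 1: 2·(2+(-1)) − 3 = -1 → (-1,2,-1)
replace slot 2: 2·((-1)+(-1)) − 2 = -6 → (-1,-6,-1)

-1,-6,-1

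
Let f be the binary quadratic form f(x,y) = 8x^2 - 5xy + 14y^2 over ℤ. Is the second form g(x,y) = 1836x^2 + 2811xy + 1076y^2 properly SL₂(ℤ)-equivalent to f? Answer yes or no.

D₁ = -423, D₂ = -423
f: reduced (well bottom): (8,-5,14) with a≤c, −a<b≤a
g: translate: b→-861 (≡2811 mod 3672), so (1836,2811,1076)→(1836,-861,101)
g: flip: (1836,-861,101)→(101,861,1836)
g: translate: b→53 (≡861 mod 202), so (101,861,1836)→(101,53,8)
g: flip: (101,53,8)→(8,-53,101)
g: translate: b→-5 (≡-53 mod 16), so (8,-53,101)→(8,-5,14)
g: reduced (well bottom): (8,-5,14) with a≤c, −a<b≤a
reduced forms (8, -5, 14) vs (8, -5, 14) ⇒ equivalent

yes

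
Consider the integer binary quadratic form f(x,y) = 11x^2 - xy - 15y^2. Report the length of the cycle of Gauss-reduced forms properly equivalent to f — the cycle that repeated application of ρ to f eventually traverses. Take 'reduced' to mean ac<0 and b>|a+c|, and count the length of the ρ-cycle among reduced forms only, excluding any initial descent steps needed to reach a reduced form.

D = 661, ⌊√D⌋ = 25
descent: ρ → (-15,1,11)
descent: ρ → (11,21,-5)  [lands on river]
river: ρ → (-5,19,15)
river: ρ → (15,11,-9)
river: ρ → (-9,25,1)
river: ρ → (1,25,-9)
river: ρ → (-9,11,15)
river: ρ → (15,19,-5)
river: ρ → (-5,21,11)
river: ρ → (11,23,-3)
river: ρ → (-3,25,3)
river: ρ → (3,23,-11)
river: ρ → (-11,21,5)
river: ρ → (5,19,-15)
river: ρ → (-15,11,9)
river: ρ → (9,25,-1)
river: ρ → (-1,25,9)
river: ρ → (9,11,-15)
river: ρ → (-15,19,5)
river: ρ → (5,21,-11)
river: ρ → (-11,23,3)
river: ρ → (3,25,-3)
river: ρ → (-3,23,11)
ρ-cycle length = 22 (tail of 2 descent steps not counted)

22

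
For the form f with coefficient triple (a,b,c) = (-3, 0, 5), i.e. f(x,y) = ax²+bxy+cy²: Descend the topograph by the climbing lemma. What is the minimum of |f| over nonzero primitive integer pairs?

descent: ρ → (5,0,-3)
descent: ρ → (-3,6,2)  [lands on river]
river: ρ → (2,6,-3)
closes: descent 2, river 2
min |a| on river = 2

2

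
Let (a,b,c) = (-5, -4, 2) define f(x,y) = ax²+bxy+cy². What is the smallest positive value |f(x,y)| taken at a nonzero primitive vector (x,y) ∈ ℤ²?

descent: ρ → (2,4,-5)  [lands on river]
river: ρ → (-5,6,1)
river: ρ → (1,6,-5)
river: ρ → (-5,4,2)
closes: descent 1, river 4
min |a| on river = 1

1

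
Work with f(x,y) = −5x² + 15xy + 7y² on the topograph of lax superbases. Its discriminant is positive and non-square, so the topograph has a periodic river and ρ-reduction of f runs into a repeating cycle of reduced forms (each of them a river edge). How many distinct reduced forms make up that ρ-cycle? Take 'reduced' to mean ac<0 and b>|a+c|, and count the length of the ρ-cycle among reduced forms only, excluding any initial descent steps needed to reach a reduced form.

D = 365, ⌊√D⌋ = 19
river: ρ → (7,13,-7)
river: ρ → (-7,15,5)
river: ρ → (5,15,-7)
river: ρ → (-7,13,7)
river: ρ → (7,15,-5)
river: ρ → (-5,15,7)
ρ-cycle length = 6 (tail of 0 descent steps not counted)

6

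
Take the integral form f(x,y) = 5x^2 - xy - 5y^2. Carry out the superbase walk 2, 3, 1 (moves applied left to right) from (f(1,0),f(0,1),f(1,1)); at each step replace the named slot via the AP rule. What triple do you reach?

start (5,-5,-1) = (f(1,0),f(0,1),f(1,1))
replace slot 2: 2·(5+(-1)) − (-5) = 13 → (5,13,-1)
replace slot 3: 2·(5+13) − (-1) = 37 → (5,13,37)
replace slot 1: 2·(13+37) − 5 = 95 → (95,13,37)

95,13,37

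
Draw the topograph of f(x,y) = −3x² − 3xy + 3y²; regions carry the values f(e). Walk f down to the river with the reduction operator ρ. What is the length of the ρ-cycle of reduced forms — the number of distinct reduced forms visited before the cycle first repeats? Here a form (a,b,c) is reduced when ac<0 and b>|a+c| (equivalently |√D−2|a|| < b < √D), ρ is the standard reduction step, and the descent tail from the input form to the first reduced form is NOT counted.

D = 45, ⌊√D⌋ = 6
descent: ρ → (3,3,-3)  [lands on river]
river: ρ → (-3,3,3)
ρ-cycle length = 2 (tail of 1 descent step not counted)

2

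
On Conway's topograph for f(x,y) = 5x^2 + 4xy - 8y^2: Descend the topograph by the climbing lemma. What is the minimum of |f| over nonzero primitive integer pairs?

river: ρ → (-8,12,1)
river: ρ → (1,12,-8)
river: ρ → (-8,4,5)
river: ρ → (5,6,-7)
river: ρ → (-7,8,4)
river: ρ → (4,8,-7)
river: ρ → (-7,6,5)
river: ρ → (5,4,-8)
closes: descent 0, river 8
min |a| on river = 1

1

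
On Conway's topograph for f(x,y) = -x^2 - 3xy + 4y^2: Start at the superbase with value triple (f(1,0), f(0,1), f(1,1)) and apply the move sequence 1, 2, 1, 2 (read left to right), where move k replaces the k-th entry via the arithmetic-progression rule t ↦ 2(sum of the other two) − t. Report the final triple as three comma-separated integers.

start (-1,4,0) = (f(1,0),f(0,1),f(1,1))
replace slot 1: 2·(4+0) − (-1) = 9 → (9,4,0)
replace slot 2: 2·(9+0) − 4 = 14 → (9,14,0)
replace slot 1: 2·(14+0) − 9 = 19 → (19,14,0)
replace slot 2: 2·(19+0) − 14 = 24 → (19,24,0)

19,24,0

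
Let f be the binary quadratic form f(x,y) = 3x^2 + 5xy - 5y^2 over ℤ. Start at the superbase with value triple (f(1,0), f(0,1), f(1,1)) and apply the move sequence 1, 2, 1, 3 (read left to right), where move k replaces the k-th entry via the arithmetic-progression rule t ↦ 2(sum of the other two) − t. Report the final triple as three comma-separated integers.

start (3,-5,3) = (f(1,0),f(0,1),f(1,1))
replace slot 1: 2·((-5)+3) − 3 = -7 → (-7,-5,3)
replace slot 2: 2·((-7)+3) − (-5) = -3 → (-7,-3,3)
replace slot 1: 2·((-3)+3) − (-7) = 7 → (7,-3,3)
replace slot 3: 2·(7+(-3)) − 3 = 5 → (7,-3,5)

7,-3,5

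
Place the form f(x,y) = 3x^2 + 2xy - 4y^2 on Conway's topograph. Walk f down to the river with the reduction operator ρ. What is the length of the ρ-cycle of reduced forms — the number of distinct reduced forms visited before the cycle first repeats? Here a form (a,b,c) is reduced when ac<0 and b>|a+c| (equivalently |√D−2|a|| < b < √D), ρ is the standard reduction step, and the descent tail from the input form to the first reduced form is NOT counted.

D = 52, ⌊√D⌋ = 7
river: ρ → (-4,6,1)
river: ρ → (1,6,-4)
river: ρ → (-4,2,3)
river: ρ → (3,4,-3)
river: ρ → (-3,2,4)
river: ρ → (4,6,-1)
river: ρ → (-1,6,4)
river: ρ → (4,2,-3)
river: ρ → (-3,4,3)
river: ρ → (3,2,-4)
ρ-cycle length = 10 (tail of 0 descent steps not counted)

10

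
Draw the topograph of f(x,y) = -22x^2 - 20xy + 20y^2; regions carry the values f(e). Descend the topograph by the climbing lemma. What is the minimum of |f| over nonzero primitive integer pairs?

descent: ρ → (20,20,-22)  [lands on river]
river: ρ → (-22,24,18)
river: ρ → (18,12,-28)
river: ρ → (-28,44,2)
river: ρ → (2,44,-28)
river: ρ → (-28,12,18)
river: ρ → (18,24,-22)
river: ρ → (-22,20,20)
closes: descent 1, river 8
min |a| on river = 2

2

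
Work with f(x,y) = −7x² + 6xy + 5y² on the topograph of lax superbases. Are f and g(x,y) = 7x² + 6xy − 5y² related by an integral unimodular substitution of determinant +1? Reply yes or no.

D₁ = 176, D₂ = 176
river cycle of f (length 8): (5, 4, -8), (-8, 12, 1), (1, 12, -8), (-8, 4, 5), (5, 6, -7), (-7, 8, 4), (4, 8, -7), (-7, 6, 5)
river cycle of g (length 8): (-5, 4, 8), (8, 12, -1), (-1, 12, 8), (8, 4, -5), (-5, 6, 7), (7, 8, -4), (-4, 8, 7), (7, 6, -5)
cycles differ ⇒ inequivalent

no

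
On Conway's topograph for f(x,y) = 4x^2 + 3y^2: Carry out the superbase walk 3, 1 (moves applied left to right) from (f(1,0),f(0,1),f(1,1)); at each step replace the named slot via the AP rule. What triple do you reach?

start (4,3,7) = (f(1,0),f(0,1),f(1,1))
replace slot 3: 2·(4+3) − 7 = 7 → (4,3,7)
replace slot 1: 2·(3+7) − 4 = 16 → (16,3,7)

16,3,7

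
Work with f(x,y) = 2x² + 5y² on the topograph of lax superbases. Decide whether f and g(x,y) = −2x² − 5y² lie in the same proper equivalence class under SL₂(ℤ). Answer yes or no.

D₁ = -40, D₂ = -40
f: reduced (well bottom): (2,0,5) with a≤c, −a<b≤a
g is negative-definite; reduce −g:
−g: reduced (well bottom): (2,0,5) with a≤c, −a<b≤a
flip sign back: reduced form of g is (-2,0,-5)
reduced forms (2, 0, 5) vs (-2, 0, -5) ⇒ inequivalent

no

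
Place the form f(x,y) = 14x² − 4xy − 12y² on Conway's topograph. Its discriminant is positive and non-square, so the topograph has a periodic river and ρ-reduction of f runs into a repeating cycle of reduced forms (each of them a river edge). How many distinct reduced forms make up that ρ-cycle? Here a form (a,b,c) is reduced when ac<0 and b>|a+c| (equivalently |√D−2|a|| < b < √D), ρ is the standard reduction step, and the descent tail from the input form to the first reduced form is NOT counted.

D = 688, ⌊√D⌋ = 26
descent: ρ → (-12,4,14)  [lands on river]
river: ρ → (14,24,-2)
river: ρ → (-2,24,14)
river: ρ → (14,4,-12)
river: ρ → (-12,20,6)
river: ρ → (6,16,-18)
river: ρ → (-18,20,4)
river: ρ → (4,20,-18)
river: ρ → (-18,16,6)
river: ρ → (6,20,-12)
ρ-cycle length = 10 (tail of 1 descent step not counted)

10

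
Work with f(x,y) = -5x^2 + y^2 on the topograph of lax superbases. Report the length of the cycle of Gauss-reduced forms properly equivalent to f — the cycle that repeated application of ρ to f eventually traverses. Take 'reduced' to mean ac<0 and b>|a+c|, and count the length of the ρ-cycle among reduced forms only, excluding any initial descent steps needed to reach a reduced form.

D = 20, ⌊√D⌋ = 4
descent: ρ → (1,4,-1)  [lands on river]
river: ρ → (-1,4,1)
ρ-cycle length = 2 (tail of 1 descent step not counted)

2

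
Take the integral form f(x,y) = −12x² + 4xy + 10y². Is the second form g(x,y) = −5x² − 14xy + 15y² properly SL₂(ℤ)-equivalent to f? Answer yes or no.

D₁ = 496, D₂ = 496
river cycle of f (length 8): (10, 16, -6), (-6, 20, 4), (4, 20, -6), (-6, 16, 10), (10, 4, -12), (-12, 20, 2), (2, 20, -12), (-12, 4, 10)
river cycle of g (length 16): (15, 14, -5), (-5, 16, 12), (12, 8, -9), (-9, 10, 11), (11, 12, -8), (-8, 20, 3), (3, 22, -1), (-1, 22, 3), (3, 20, -8), (-8, 12, 11), … (6 more)
cycles differ ⇒ inequivalent

no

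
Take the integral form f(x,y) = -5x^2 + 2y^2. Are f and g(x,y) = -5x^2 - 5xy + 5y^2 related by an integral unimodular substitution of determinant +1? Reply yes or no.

D₁ = 40, D₂ = 125
discriminants differ ⇒ not SL₂(ℤ)-equivalent

no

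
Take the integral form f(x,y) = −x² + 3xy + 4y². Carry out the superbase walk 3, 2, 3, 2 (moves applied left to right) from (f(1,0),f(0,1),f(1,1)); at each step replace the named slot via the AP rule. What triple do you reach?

start (-1,4,6) = (f(1,0),f(0,1),f(1,1))
replace slot 3: 2·((-1)+4) − 6 = 0 → (-1,4,0)
replace slot 2: 2·((-1)+0) − 4 = -6 → (-1,-6,0)
replace slot 3: 2·((-1)+(-6)) − 0 = -14 → (-1,-6,-14)
replace slot 2: 2·((-1)+(-14)) − (-6) = -24 → (-1,-24,-14)

-1,-24,-14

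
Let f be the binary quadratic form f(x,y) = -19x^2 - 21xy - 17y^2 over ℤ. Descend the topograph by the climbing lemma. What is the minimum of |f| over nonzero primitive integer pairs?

translate: b→-17 (≡21 mod 38), so (19,21,17)→(19,-17,15)
flip: (19,-17,15)→(15,17,19)
translate: b→-13 (≡17 mod 30), so (15,17,19)→(15,-13,17)
reduced (well bottom): (15,-13,17) with a≤c, −a<b≤a
well minimum |f| = |-15| = 15 (negative-definite)

15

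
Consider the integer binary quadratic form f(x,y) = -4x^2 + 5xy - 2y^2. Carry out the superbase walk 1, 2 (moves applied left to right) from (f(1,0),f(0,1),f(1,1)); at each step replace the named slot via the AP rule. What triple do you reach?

start (-4,-2,-1) = (f(1,0),f(0,1),f(1,1))
replace slot 1: 2·((-2)+(-1)) − (-4) = -2 → (-2,-2,-1)
replace slot 2: 2·((-2)+(-1)) − (-2) = -4 → (-2,-4,-1)

-2,-4,-1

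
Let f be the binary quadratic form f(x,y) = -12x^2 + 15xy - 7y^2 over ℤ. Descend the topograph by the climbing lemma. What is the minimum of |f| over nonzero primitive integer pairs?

translate: b→9 (≡-15 mod 24), so (12,-15,7)→(12,9,4)
flip: (12,9,4)→(4,-9,12)
translate: b→-1 (≡-9 mod 8), so (4,-9,12)→(4,-1,7)
reduced (well bottom): (4,-1,7) with a≤c, −a<b≤a
well minimum |f| = |-4| = 4 (negative-definite)

4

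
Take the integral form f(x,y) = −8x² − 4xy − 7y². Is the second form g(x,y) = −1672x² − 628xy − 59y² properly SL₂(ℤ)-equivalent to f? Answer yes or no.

D₁ = -208, D₂ = -208
f is negative-definite; reduce −f:
−f: flip: (8,4,7)→(7,-4,8)
−f: reduced (well bottom): (7,-4,8) with a≤c, −a<b≤a
flip sign back: reduced form of f is (-7,4,-8)
g is negative-definite; reduce −g:
−g: flip: (1672,628,59)→(59,-628,1672)
−g: translate: b→-38 (≡-628 mod 118), so (59,-628,1672)→(59,-38,7)
−g: flip: (59,-38,7)→(7,38,59)
−g: translate: b→-4 (≡38 mod 14), so (7,38,59)→(7,-4,8)
−g: reduced (well bottom): (7,-4,8) with a≤c, −a<b≤a
flip sign back: reduced form of g is (-7,4,-8)
reduced forms (-7, 4, -8) vs (-7, 4, -8) ⇒ equivalent

yes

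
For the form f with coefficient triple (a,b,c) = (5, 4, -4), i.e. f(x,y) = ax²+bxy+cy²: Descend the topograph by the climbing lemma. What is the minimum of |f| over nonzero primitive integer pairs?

river: ρ → (-4,4,5)
river: ρ → (5,6,-3)
river: ρ → (-3,6,5)
river: ρ → (5,4,-4)
closes: descent 0, river 4
min |a| on river = 3

3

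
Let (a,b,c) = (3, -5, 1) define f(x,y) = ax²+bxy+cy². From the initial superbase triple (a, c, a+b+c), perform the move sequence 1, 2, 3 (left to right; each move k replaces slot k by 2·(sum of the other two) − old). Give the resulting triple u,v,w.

start (3,1,-1) = (f(1,0),f(0,1),f(1,1))
replace slot 1: 2·(1+(-1)) − 3 = -3 → (-3,1,-1)
replace slot 2: 2·((-3)+(-1)) − 1 = -9 → (-3,-9,-1)
replace slot 3: 2·((-3)+(-9)) − (-1) = -23 → (-3,-9,-23)

-3,-9,-23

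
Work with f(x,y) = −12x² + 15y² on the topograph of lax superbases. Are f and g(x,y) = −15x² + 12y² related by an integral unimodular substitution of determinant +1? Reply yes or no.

D₁ = 720, D₂ = 720
river cycle of f (length 2): (-12, 24, 3), (3, 24, -12)
river cycle of g (length 2): (12, 24, -3), (-3, 24, 12)
cycles differ ⇒ inequivalent

no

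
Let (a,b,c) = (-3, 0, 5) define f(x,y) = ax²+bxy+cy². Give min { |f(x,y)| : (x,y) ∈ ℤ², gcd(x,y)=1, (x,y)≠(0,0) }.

descent: ρ → (5,0,-3)
descent: ρ → (-3,6,2)  [lands on river]
river: ρ → (2,6,-3)
closes: descent 2, river 2
min |a| on river = 2

2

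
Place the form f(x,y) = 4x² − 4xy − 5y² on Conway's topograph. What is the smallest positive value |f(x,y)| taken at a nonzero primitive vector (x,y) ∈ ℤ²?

descent: ρ → (-5,4,4)  [lands on river]
river: ρ → (4,4,-5)
river: ρ → (-5,6,3)
river: ρ → (3,6,-5)
closes: descent 1, river 4
min |a| on river = 3

3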